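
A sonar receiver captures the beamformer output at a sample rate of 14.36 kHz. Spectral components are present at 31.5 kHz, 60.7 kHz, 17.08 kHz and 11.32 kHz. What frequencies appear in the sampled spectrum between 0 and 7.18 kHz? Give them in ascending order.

2.72 kHz, 2.78 kHz, 3.04 kHz, 3.26 kHz

fs/2 = 7.18 kHz.
31.5 kHz mod fs = 2.78 kHz.
2.78 kHz ≤ fs/2 = 7.18 kHz, appears at 2.78 kHz.
60.7 kHz mod fs = 3.26 kHz.
3.26 kHz ≤ fs/2 = 7.18 kHz, appears at 3.26 kHz.
17.08 kHz mod fs = 2.72 kHz.
2.72 kHz ≤ fs/2 = 7.18 kHz, appears at 2.72 kHz.
11.32 kHz > fs/2 = 7.18 kHz, folds to fs − 11.32 kHz = 3.04 kHz.
Distinct values: {2.72 kHz, 2.78 kHz, 3.04 kHz, 3.26 kHz}.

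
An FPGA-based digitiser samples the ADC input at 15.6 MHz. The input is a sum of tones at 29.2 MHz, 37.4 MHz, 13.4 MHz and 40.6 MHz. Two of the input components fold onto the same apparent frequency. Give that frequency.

6.2 MHz

fs/2 = 7.8 MHz.
29.2 MHz mod fs = 13.6 MHz.
13.6 MHz > fs/2 = 7.8 MHz, folds to fs − 13.6 MHz = 2 MHz.
37.4 MHz mod fs = 6.2 MHz.
6.2 MHz ≤ fs/2 = 7.8 MHz, appears at 6.2 MHz.
13.4 MHz > fs/2 = 7.8 MHz, folds to fs − 13.4 MHz = 2.2 MHz.
40.6 MHz mod fs = 9.4 MHz.
9.4 MHz > fs/2 = 7.8 MHz, folds to fs − 9.4 MHz = 6.2 MHz.
37.4 MHz and 40.6 MHz both map to 6.2 MHz.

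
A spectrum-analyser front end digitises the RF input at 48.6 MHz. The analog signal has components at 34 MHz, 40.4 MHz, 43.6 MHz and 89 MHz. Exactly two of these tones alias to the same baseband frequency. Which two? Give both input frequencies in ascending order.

fs/2 = 24.3 MHz.
34 MHz > fs/2 = 24.3 MHz, folds to fs − 34 MHz = 14.6 MHz.
40.4 MHz > fs/2 = 24.3 MHz, folds to fs − 40.4 MHz = 8.2 MHz.
43.6 MHz > fs/2 = 24.3 MHz, folds to fs − 43.6 MHz = 5 MHz.
89 MHz mod fs = 40.4 MHz.
40.4 MHz > fs/2 = 24.3 MHz, folds to fs − 40.4 MHz = 8.2 MHz.
40.4 MHz and 89 MHz both map to 8.2 MHz.

40.4 MHz, 89 MHz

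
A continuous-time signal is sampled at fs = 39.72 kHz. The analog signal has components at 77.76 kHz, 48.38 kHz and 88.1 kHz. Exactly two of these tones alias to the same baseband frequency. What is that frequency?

fs/2 = 19.86 kHz.
77.76 kHz mod fs = 38.04 kHz.
38.04 kHz > fs/2 = 19.86 kHz, folds to fs − 38.04 kHz = 1.68 kHz.
48.38 kHz mod fs = 8.66 kHz.
8.66 kHz ≤ fs/2 = 19.86 kHz, appears at 8.66 kHz.
88.1 kHz mod fs = 8.66 kHz.
8.66 kHz ≤ fs/2 = 19.86 kHz, appears at 8.66 kHz.
48.38 kHz and 88.1 kHz both map to 8.66 kHz.

8.66 kHz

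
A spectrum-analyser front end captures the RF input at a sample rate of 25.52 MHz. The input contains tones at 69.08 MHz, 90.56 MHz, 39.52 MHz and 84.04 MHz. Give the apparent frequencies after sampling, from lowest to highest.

fs/2 = 12.76 MHz.
69.08 MHz mod fs = 18.04 MHz.
18.04 MHz > fs/2 = 12.76 MHz, folds to fs − 18.04 MHz = 7.48 MHz.
90.56 MHz mod fs = 14 MHz.
14 MHz > fs/2 = 12.76 MHz, folds to fs − 14 MHz = 11.52 MHz.
39.52 MHz mod fs = 14 MHz.
14 MHz > fs/2 = 12.76 MHz, folds to fs − 14 MHz = 11.52 MHz.
84.04 MHz mod fs = 7.48 MHz.
7.48 MHz ≤ fs/2 = 12.76 MHz, appears at 7.48 MHz.
Distinct values: {7.48 MHz, 11.52 MHz}.

7.48 MHz, 11.52 MHz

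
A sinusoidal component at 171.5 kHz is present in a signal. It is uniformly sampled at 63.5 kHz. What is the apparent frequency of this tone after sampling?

19 kHz

171.5 kHz mod fs = 44.5 kHz.
44.5 kHz > fs/2 = 31.75 kHz, folds to fs − 44.5 kHz = 19 kHz.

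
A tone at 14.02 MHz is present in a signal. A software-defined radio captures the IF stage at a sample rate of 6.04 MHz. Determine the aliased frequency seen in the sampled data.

14.02 MHz mod fs = 1.94 MHz.
1.94 MHz ≤ fs/2 = 3.02 MHz, appears at 1.94 MHz.

1.94 MHz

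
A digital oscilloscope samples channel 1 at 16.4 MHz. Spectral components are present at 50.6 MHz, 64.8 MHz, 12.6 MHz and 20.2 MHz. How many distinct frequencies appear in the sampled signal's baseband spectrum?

3

fs/2 = 8.2 MHz.
50.6 MHz mod fs = 1.4 MHz.
1.4 MHz ≤ fs/2 = 8.2 MHz, appears at 1.4 MHz.
64.8 MHz mod fs = 15.6 MHz.
15.6 MHz > fs/2 = 8.2 MHz, folds to fs − 15.6 MHz = 0.8 MHz.
12.6 MHz > fs/2 = 8.2 MHz, folds to fs − 12.6 MHz = 3.8 MHz.
20.2 MHz mod fs = 3.8 MHz.
3.8 MHz ≤ fs/2 = 8.2 MHz, appears at 3.8 MHz.
Distinct values: {0.8 MHz, 1.4 MHz, 3.8 MHz} → 3.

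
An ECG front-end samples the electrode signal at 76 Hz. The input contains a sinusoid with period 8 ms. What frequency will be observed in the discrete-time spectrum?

T = 8 ms → f = 1/T = 125 Hz.
125 Hz mod fs = 49 Hz.
49 Hz > fs/2 = 38 Hz, folds to fs − 49 Hz = 27 Hz.

27 Hz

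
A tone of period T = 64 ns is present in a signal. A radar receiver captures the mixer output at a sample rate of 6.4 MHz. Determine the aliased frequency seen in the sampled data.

T = 64 ns → f = 1/T = 15.625 MHz.
15.625 MHz mod fs = 2.825 MHz.
2.825 MHz ≤ fs/2 = 3.2 MHz, appears at 2.825 MHz.

2.825 MHz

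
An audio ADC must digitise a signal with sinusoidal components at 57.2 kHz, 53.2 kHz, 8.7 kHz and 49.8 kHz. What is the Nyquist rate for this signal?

114.4 kHz

Highest-frequency component: 57.2 kHz.
Nyquist rate = 2 × 57.2 kHz = 114.4 kHz.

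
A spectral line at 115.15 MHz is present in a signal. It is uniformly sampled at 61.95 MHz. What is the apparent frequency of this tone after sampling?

115.15 MHz mod fs = 53.2 MHz.
53.2 MHz > fs/2 = 30.975 MHz, folds to fs − 53.2 MHz = 8.75 MHz.

8.75 MHz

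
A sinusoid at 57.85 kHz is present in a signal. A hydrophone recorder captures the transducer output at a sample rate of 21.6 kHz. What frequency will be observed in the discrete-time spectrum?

57.85 kHz mod fs = 14.65 kHz.
14.65 kHz > fs/2 = 10.8 kHz, folds to fs − 14.65 kHz = 6.95 kHz.

6.95 kHz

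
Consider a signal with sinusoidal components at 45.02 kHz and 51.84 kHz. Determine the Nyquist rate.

103.68 kHz

Highest-frequency component: 51.84 kHz.
Nyquist rate = 2 × 51.84 kHz = 103.68 kHz.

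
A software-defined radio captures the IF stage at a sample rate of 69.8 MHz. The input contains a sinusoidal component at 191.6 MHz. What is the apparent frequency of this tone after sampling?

17.8 MHz

191.6 MHz mod fs = 52 MHz.
52 MHz > fs/2 = 34.9 MHz, folds to fs − 52 MHz = 17.8 MHz.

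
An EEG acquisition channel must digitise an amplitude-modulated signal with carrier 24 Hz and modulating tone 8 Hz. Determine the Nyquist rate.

64 Hz

AM sidebands sit at fc ± fm = 16 Hz and 32 Hz.
Highest-frequency component: 32 Hz.
Nyquist rate = 2 × 32 Hz = 64 Hz.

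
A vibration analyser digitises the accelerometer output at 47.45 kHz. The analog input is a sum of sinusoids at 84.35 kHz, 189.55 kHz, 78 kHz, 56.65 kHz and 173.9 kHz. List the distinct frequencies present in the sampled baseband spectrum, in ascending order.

0.25 kHz, 9.2 kHz, 10.55 kHz, 15.9 kHz, 16.9 kHz

fs/2 = 23.725 kHz.
84.35 kHz mod fs = 36.9 kHz.
36.9 kHz > fs/2 = 23.725 kHz, folds to fs − 36.9 kHz = 10.55 kHz.
189.55 kHz mod fs = 47.2 kHz.
47.2 kHz > fs/2 = 23.725 kHz, folds to fs − 47.2 kHz = 0.25 kHz.
78 kHz mod fs = 30.55 kHz.
30.55 kHz > fs/2 = 23.725 kHz, folds to fs − 30.55 kHz = 16.9 kHz.
56.65 kHz mod fs = 9.2 kHz.
9.2 kHz ≤ fs/2 = 23.725 kHz, appears at 9.2 kHz.
173.9 kHz mod fs = 31.55 kHz.
31.55 kHz > fs/2 = 23.725 kHz, folds to fs − 31.55 kHz = 15.9 kHz.
Distinct values: {0.25 kHz, 9.2 kHz, 10.55 kHz, 15.9 kHz, 16.9 kHz}.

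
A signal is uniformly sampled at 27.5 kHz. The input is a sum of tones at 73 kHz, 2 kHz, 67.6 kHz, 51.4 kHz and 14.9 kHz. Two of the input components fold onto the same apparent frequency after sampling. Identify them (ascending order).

14.9 kHz, 67.6 kHz

fs/2 = 13.75 kHz.
73 kHz mod fs = 18 kHz.
18 kHz > fs/2 = 13.75 kHz, folds to fs − 18 kHz = 9.5 kHz.
2 kHz ≤ fs/2 = 13.75 kHz, passes unchanged.
67.6 kHz mod fs = 12.6 kHz.
12.6 kHz ≤ fs/2 = 13.75 kHz, appears at 12.6 kHz.
51.4 kHz mod fs = 23.9 kHz.
23.9 kHz > fs/2 = 13.75 kHz, folds to fs − 23.9 kHz = 3.6 kHz.
14.9 kHz > fs/2 = 13.75 kHz, folds to fs − 14.9 kHz = 12.6 kHz.
14.9 kHz and 67.6 kHz both map to 12.6 kHz.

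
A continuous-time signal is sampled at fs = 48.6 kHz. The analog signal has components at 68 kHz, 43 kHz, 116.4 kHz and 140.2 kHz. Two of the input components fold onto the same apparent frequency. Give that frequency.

fs/2 = 24.3 kHz.
68 kHz mod fs = 19.4 kHz.
19.4 kHz ≤ fs/2 = 24.3 kHz, appears at 19.4 kHz.
43 kHz > fs/2 = 24.3 kHz, folds to fs − 43 kHz = 5.6 kHz.
116.4 kHz mod fs = 19.2 kHz.
19.2 kHz ≤ fs/2 = 24.3 kHz, appears at 19.2 kHz.
140.2 kHz mod fs = 43 kHz.
43 kHz > fs/2 = 24.3 kHz, folds to fs − 43 kHz = 5.6 kHz.
43 kHz and 140.2 kHz both map to 5.6 kHz.

5.6 kHz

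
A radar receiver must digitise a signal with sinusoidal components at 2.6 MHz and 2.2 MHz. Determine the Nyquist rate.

5.2 MHz

Highest-frequency component: 2.6 MHz.
Nyquist rate = 2 × 2.6 MHz = 5.2 MHz.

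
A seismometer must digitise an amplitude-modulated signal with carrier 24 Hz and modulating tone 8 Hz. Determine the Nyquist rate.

64 Hz

AM sidebands sit at fc ± fm = 16 Hz and 32 Hz.
Highest-frequency component: 32 Hz.
Nyquist rate = 2 × 32 Hz = 64 Hz.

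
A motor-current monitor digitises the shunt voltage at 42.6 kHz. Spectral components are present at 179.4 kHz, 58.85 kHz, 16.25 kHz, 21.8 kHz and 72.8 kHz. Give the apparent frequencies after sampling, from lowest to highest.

9 kHz, 12.4 kHz, 16.25 kHz, 20.8 kHz

fs/2 = 21.3 kHz.
179.4 kHz mod fs = 9 kHz.
9 kHz ≤ fs/2 = 21.3 kHz, appears at 9 kHz.
58.85 kHz mod fs = 16.25 kHz.
16.25 kHz ≤ fs/2 = 21.3 kHz, appears at 16.25 kHz.
16.25 kHz ≤ fs/2 = 21.3 kHz, passes unchanged.
21.8 kHz > fs/2 = 21.3 kHz, folds to fs − 21.8 kHz = 20.8 kHz.
72.8 kHz mod fs = 30.2 kHz.
30.2 kHz > fs/2 = 21.3 kHz, folds to fs − 30.2 kHz = 12.4 kHz.
Distinct values: {9 kHz, 12.4 kHz, 16.25 kHz, 20.8 kHz}.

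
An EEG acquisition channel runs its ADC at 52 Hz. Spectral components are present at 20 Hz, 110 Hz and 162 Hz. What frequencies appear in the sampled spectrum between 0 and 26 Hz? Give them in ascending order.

fs/2 = 26 Hz.
20 Hz ≤ fs/2 = 26 Hz, passes unchanged.
110 Hz mod fs = 6 Hz.
6 Hz ≤ fs/2 = 26 Hz, appears at 6 Hz.
162 Hz mod fs = 6 Hz.
6 Hz ≤ fs/2 = 26 Hz, appears at 6 Hz.
Distinct values: {6 Hz, 20 Hz}.

6 Hz, 20 Hz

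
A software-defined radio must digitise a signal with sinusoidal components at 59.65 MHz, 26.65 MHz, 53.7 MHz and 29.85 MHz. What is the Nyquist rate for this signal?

119.3 MHz

Highest-frequency component: 59.65 MHz.
Nyquist rate = 2 × 59.65 MHz = 119.3 MHz.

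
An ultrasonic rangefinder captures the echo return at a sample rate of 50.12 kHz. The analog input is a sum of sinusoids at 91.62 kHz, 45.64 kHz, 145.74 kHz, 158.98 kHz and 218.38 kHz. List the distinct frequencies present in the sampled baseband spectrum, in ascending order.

fs/2 = 25.06 kHz.
91.62 kHz mod fs = 41.5 kHz.
41.5 kHz > fs/2 = 25.06 kHz, folds to fs − 41.5 kHz = 8.62 kHz.
45.64 kHz > fs/2 = 25.06 kHz, folds to fs − 45.64 kHz = 4.48 kHz.
145.74 kHz mod fs = 45.5 kHz.
45.5 kHz > fs/2 = 25.06 kHz, folds to fs − 45.5 kHz = 4.62 kHz.
158.98 kHz mod fs = 8.62 kHz.
8.62 kHz ≤ fs/2 = 25.06 kHz, appears at 8.62 kHz.
218.38 kHz mod fs = 17.9 kHz.
17.9 kHz ≤ fs/2 = 25.06 kHz, appears at 17.9 kHz.
Distinct values: {4.48 kHz, 4.62 kHz, 8.62 kHz, 17.9 kHz}.

4.48 kHz, 4.62 kHz, 8.62 kHz, 17.9 kHz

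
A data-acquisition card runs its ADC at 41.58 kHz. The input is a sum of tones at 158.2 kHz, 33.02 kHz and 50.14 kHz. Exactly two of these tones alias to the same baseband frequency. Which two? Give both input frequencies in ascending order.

fs/2 = 20.79 kHz.
158.2 kHz mod fs = 33.46 kHz.
33.46 kHz > fs/2 = 20.79 kHz, folds to fs − 33.46 kHz = 8.12 kHz.
33.02 kHz > fs/2 = 20.79 kHz, folds to fs − 33.02 kHz = 8.56 kHz.
50.14 kHz mod fs = 8.56 kHz.
8.56 kHz ≤ fs/2 = 20.79 kHz, appears at 8.56 kHz.
33.02 kHz and 50.14 kHz both map to 8.56 kHz.

33.02 kHz, 50.14 kHz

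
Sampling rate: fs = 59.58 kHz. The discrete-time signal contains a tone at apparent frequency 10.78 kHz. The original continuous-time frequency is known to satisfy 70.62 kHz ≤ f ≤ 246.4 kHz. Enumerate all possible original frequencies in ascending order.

Frequencies that alias to 10.78 kHz are k·fs ± 10.78 kHz for integer k ≥ 0.
k=0: 10.78 kHz.
k=1: 48.8 kHz, 70.36 kHz.
k=2: 108.38 kHz, 129.94 kHz.
k=3: 167.96 kHz, 189.52 kHz.
k=4: 227.54 kHz, 249.1 kHz.
k=5: 287.12 kHz, 308.68 kHz.
Within [70.62 kHz, 246.4 kHz]: 108.38 kHz, 129.94 kHz, 167.96 kHz, 189.52 kHz, 227.54 kHz.

108.38 kHz, 129.94 kHz, 167.96 kHz, 189.52 kHz, 227.54 kHz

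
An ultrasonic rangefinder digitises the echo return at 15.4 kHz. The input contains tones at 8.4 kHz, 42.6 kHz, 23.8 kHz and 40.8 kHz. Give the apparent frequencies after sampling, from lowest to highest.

3.6 kHz, 5.4 kHz, 7 kHz

fs/2 = 7.7 kHz.
8.4 kHz > fs/2 = 7.7 kHz, folds to fs − 8.4 kHz = 7 kHz.
42.6 kHz mod fs = 11.8 kHz.
11.8 kHz > fs/2 = 7.7 kHz, folds to fs − 11.8 kHz = 3.6 kHz.
23.8 kHz mod fs = 8.4 kHz.
8.4 kHz > fs/2 = 7.7 kHz, folds to fs − 8.4 kHz = 7 kHz.
40.8 kHz mod fs = 10 kHz.
10 kHz > fs/2 = 7.7 kHz, folds to fs − 10 kHz = 5.4 kHz.
Distinct values: {3.6 kHz, 5.4 kHz, 7 kHz}.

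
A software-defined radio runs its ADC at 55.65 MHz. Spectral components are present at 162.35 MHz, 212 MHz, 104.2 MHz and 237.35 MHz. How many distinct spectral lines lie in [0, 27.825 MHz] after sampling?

4

fs/2 = 27.825 MHz.
162.35 MHz mod fs = 51.05 MHz.
51.05 MHz > fs/2 = 27.825 MHz, folds to fs − 51.05 MHz = 4.6 MHz.
212 MHz mod fs = 45.05 MHz.
45.05 MHz > fs/2 = 27.825 MHz, folds to fs − 45.05 MHz = 10.6 MHz.
104.2 MHz mod fs = 48.55 MHz.
48.55 MHz > fs/2 = 27.825 MHz, folds to fs − 48.55 MHz = 7.1 MHz.
237.35 MHz mod fs = 14.75 MHz.
14.75 MHz ≤ fs/2 = 27.825 MHz, appears at 14.75 MHz.
Distinct values: {4.6 MHz, 7.1 MHz, 10.6 MHz, 14.75 MHz} → 4.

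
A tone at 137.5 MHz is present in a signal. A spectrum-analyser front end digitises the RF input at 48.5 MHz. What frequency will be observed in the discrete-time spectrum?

8 MHz

137.5 MHz mod fs = 40.5 MHz.
40.5 MHz > fs/2 = 24.25 MHz, folds to fs − 40.5 MHz = 8 MHz.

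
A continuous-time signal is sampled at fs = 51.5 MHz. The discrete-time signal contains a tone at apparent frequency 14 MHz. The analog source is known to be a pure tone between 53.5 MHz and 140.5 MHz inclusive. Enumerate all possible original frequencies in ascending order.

65.5 MHz, 89 MHz, 117 MHz, 140.5 MHz

Frequencies that alias to 14 MHz are k·fs ± 14 MHz for integer k ≥ 0.
k=0: 14 MHz.
k=1: 37.5 MHz, 65.5 MHz.
k=2: 89 MHz, 117 MHz.
k=3: 140.5 MHz, 168.5 MHz.
k=4: 192 MHz, 220 MHz.
Within [53.5 MHz, 140.5 MHz]: 65.5 MHz, 89 MHz, 117 MHz, 140.5 MHz.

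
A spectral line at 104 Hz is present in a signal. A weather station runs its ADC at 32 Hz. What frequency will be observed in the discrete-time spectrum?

104 Hz mod fs = 8 Hz.
8 Hz ≤ fs/2 = 16 Hz, appears at 8 Hz.

8 Hz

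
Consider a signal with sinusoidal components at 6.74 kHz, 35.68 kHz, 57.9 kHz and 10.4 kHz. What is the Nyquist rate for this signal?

115.8 kHz

Highest-frequency component: 57.9 kHz.
Nyquist rate = 2 × 57.9 kHz = 115.8 kHz.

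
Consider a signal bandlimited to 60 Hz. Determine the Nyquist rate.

120 Hz

Nyquist rate = 2 × 60 Hz = 120 Hz.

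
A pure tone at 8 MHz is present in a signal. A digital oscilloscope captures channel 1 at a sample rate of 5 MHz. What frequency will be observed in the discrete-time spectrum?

8 MHz mod fs = 3 MHz.
3 MHz > fs/2 = 2.5 MHz, folds to fs − 3 MHz = 2 MHz.

2 MHz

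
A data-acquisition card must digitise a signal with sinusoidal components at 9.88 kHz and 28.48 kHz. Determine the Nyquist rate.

56.96 kHz

Highest-frequency component: 28.48 kHz.
Nyquist rate = 2 × 28.48 kHz = 56.96 kHz.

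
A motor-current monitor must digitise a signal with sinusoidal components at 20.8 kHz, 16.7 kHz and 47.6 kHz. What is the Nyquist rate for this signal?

Highest-frequency component: 47.6 kHz.
Nyquist rate = 2 × 47.6 kHz = 95.2 kHz.

95.2 kHz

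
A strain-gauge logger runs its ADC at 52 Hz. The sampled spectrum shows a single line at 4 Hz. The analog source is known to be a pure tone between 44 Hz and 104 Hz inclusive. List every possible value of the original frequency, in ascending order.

48 Hz, 56 Hz, 100 Hz

Frequencies that alias to 4 Hz are k·fs ± 4 Hz for integer k ≥ 0.
k=0: 4 Hz.
k=1: 48 Hz, 56 Hz.
k=2: 100 Hz, 108 Hz.
k=3: 152 Hz, 160 Hz.
Within [44 Hz, 104 Hz]: 48 Hz, 56 Hz, 100 Hz.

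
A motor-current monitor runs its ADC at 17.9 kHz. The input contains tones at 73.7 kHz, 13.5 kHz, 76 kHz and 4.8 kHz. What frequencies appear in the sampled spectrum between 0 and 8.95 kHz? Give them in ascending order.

fs/2 = 8.95 kHz.
73.7 kHz mod fs = 2.1 kHz.
2.1 kHz ≤ fs/2 = 8.95 kHz, appears at 2.1 kHz.
13.5 kHz > fs/2 = 8.95 kHz, folds to fs − 13.5 kHz = 4.4 kHz.
76 kHz mod fs = 4.4 kHz.
4.4 kHz ≤ fs/2 = 8.95 kHz, appears at 4.4 kHz.
4.8 kHz ≤ fs/2 = 8.95 kHz, passes unchanged.
Distinct values: {2.1 kHz, 4.4 kHz, 4.8 kHz}.

2.1 kHz, 4.4 kHz, 4.8 kHz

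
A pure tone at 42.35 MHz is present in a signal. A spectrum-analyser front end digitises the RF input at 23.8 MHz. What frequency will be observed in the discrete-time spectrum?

42.35 MHz mod fs = 18.55 MHz.
18.55 MHz > fs/2 = 11.9 MHz, folds to fs − 18.55 MHz = 5.25 MHz.

5.25 MHz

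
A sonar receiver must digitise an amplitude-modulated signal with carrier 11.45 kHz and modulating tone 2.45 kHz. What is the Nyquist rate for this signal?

AM sidebands sit at fc ± fm = 9 kHz and 13.9 kHz.
Highest-frequency component: 13.9 kHz.
Nyquist rate = 2 × 13.9 kHz = 27.8 kHz.

27.8 kHz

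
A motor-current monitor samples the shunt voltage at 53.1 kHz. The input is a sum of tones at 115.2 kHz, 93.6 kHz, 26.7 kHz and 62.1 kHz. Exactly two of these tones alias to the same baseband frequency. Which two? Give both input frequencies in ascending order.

fs/2 = 26.55 kHz.
115.2 kHz mod fs = 9 kHz.
9 kHz ≤ fs/2 = 26.55 kHz, appears at 9 kHz.
93.6 kHz mod fs = 40.5 kHz.
40.5 kHz > fs/2 = 26.55 kHz, folds to fs − 40.5 kHz = 12.6 kHz.
26.7 kHz > fs/2 = 26.55 kHz, folds to fs − 26.7 kHz = 26.4 kHz.
62.1 kHz mod fs = 9 kHz.
9 kHz ≤ fs/2 = 26.55 kHz, appears at 9 kHz.
62.1 kHz and 115.2 kHz both map to 9 kHz.

62.1 kHz, 115.2 kHz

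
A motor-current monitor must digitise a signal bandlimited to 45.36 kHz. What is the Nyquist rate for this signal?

90.72 kHz

Nyquist rate = 2 × 45.36 kHz = 90.72 kHz.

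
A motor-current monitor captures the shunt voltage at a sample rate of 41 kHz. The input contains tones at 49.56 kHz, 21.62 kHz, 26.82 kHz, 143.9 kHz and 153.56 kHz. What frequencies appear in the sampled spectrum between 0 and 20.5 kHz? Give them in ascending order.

fs/2 = 20.5 kHz.
49.56 kHz mod fs = 8.56 kHz.
8.56 kHz ≤ fs/2 = 20.5 kHz, appears at 8.56 kHz.
21.62 kHz > fs/2 = 20.5 kHz, folds to fs − 21.62 kHz = 19.38 kHz.
26.82 kHz > fs/2 = 20.5 kHz, folds to fs − 26.82 kHz = 14.18 kHz.
143.9 kHz mod fs = 20.9 kHz.
20.9 kHz > fs/2 = 20.5 kHz, folds to fs − 20.9 kHz = 20.1 kHz.
153.56 kHz mod fs = 30.56 kHz.
30.56 kHz > fs/2 = 20.5 kHz, folds to fs − 30.56 kHz = 10.44 kHz.
Distinct values: {8.56 kHz, 10.44 kHz, 14.18 kHz, 19.38 kHz, 20.1 kHz}.

8.56 kHz, 10.44 kHz, 14.18 kHz, 19.38 kHz, 20.1 kHz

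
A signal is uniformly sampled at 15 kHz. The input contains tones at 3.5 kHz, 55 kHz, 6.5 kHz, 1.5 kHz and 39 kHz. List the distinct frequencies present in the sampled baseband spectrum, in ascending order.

fs/2 = 7.5 kHz.
3.5 kHz ≤ fs/2 = 7.5 kHz, passes unchanged.
55 kHz mod fs = 10 kHz.
10 kHz > fs/2 = 7.5 kHz, folds to fs − 10 kHz = 5 kHz.
6.5 kHz ≤ fs/2 = 7.5 kHz, passes unchanged.
1.5 kHz ≤ fs/2 = 7.5 kHz, passes unchanged.
39 kHz mod fs = 9 kHz.
9 kHz > fs/2 = 7.5 kHz, folds to fs − 9 kHz = 6 kHz.
Distinct values: {1.5 kHz, 3.5 kHz, 5 kHz, 6 kHz, 6.5 kHz}.

1.5 kHz, 3.5 kHz, 5 kHz, 6 kHz, 6.5 kHz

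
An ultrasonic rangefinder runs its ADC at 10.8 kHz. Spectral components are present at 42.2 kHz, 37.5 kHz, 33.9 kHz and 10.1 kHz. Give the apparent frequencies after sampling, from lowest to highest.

0.7 kHz, 1 kHz, 1.5 kHz, 5.1 kHz

fs/2 = 5.4 kHz.
42.2 kHz mod fs = 9.8 kHz.
9.8 kHz > fs/2 = 5.4 kHz, folds to fs − 9.8 kHz = 1 kHz.
37.5 kHz mod fs = 5.1 kHz.
5.1 kHz ≤ fs/2 = 5.4 kHz, appears at 5.1 kHz.
33.9 kHz mod fs = 1.5 kHz.
1.5 kHz ≤ fs/2 = 5.4 kHz, appears at 1.5 kHz.
10.1 kHz > fs/2 = 5.4 kHz, folds to fs − 10.1 kHz = 0.7 kHz.
Distinct values: {0.7 kHz, 1 kHz, 1.5 kHz, 5.1 kHz}.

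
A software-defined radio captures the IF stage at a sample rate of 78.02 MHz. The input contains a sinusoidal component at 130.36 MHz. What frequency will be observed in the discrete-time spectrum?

130.36 MHz mod fs = 52.34 MHz.
52.34 MHz > fs/2 = 39.01 MHz, folds to fs − 52.34 MHz = 25.68 MHz.

25.68 MHz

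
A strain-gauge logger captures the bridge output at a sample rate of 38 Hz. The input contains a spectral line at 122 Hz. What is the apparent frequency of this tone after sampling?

122 Hz mod fs = 8 Hz.
8 Hz ≤ fs/2 = 19 Hz, appears at 8 Hz.

8 Hz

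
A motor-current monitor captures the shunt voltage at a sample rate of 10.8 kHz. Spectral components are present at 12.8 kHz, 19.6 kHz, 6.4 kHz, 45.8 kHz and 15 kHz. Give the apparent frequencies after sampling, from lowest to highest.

2 kHz, 2.6 kHz, 4.2 kHz, 4.4 kHz

fs/2 = 5.4 kHz.
12.8 kHz mod fs = 2 kHz.
2 kHz ≤ fs/2 = 5.4 kHz, appears at 2 kHz.
19.6 kHz mod fs = 8.8 kHz.
8.8 kHz > fs/2 = 5.4 kHz, folds to fs − 8.8 kHz = 2 kHz.
6.4 kHz > fs/2 = 5.4 kHz, folds to fs − 6.4 kHz = 4.4 kHz.
45.8 kHz mod fs = 2.6 kHz.
2.6 kHz ≤ fs/2 = 5.4 kHz, appears at 2.6 kHz.
15 kHz mod fs = 4.2 kHz.
4.2 kHz ≤ fs/2 = 5.4 kHz, appears at 4.2 kHz.
Distinct values: {2 kHz, 2.6 kHz, 4.2 kHz, 4.4 kHz}.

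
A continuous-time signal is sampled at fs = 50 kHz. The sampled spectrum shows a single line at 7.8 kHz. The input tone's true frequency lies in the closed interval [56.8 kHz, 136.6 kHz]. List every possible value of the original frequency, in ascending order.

57.8 kHz, 92.2 kHz, 107.8 kHz

Frequencies that alias to 7.8 kHz are k·fs ± 7.8 kHz for integer k ≥ 0.
k=0: 7.8 kHz.
k=1: 42.2 kHz, 57.8 kHz.
k=2: 92.2 kHz, 107.8 kHz.
k=3: 142.2 kHz, 157.8 kHz.
Within [56.8 kHz, 136.6 kHz]: 57.8 kHz, 92.2 kHz, 107.8 kHz.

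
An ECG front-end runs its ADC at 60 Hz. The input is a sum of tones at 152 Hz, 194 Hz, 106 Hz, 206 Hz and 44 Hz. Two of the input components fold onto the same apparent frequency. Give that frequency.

fs/2 = 30 Hz.
152 Hz mod fs = 32 Hz.
32 Hz > fs/2 = 30 Hz, folds to fs − 32 Hz = 28 Hz.
194 Hz mod fs = 14 Hz.
14 Hz ≤ fs/2 = 30 Hz, appears at 14 Hz.
106 Hz mod fs = 46 Hz.
46 Hz > fs/2 = 30 Hz, folds to fs − 46 Hz = 14 Hz.
206 Hz mod fs = 26 Hz.
26 Hz ≤ fs/2 = 30 Hz, appears at 26 Hz.
44 Hz > fs/2 = 30 Hz, folds to fs − 44 Hz = 16 Hz.
106 Hz and 194 Hz both map to 14 Hz.

14 Hz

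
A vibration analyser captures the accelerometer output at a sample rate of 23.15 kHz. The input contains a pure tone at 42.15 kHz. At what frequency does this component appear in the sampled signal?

4.15 kHz

42.15 kHz mod fs = 19 kHz.
19 kHz > fs/2 = 11.575 kHz, folds to fs − 19 kHz = 4.15 kHz.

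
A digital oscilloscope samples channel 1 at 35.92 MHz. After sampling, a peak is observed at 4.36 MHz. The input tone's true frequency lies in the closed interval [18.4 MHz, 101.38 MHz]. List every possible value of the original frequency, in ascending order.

31.56 MHz, 40.28 MHz, 67.48 MHz, 76.2 MHz

Frequencies that alias to 4.36 MHz are k·fs ± 4.36 MHz for integer k ≥ 0.
k=0: 4.36 MHz.
k=1: 31.56 MHz, 40.28 MHz.
k=2: 67.48 MHz, 76.2 MHz.
k=3: 103.4 MHz, 112.12 MHz.
Within [18.4 MHz, 101.38 MHz]: 31.56 MHz, 40.28 MHz, 67.48 MHz, 76.2 MHz.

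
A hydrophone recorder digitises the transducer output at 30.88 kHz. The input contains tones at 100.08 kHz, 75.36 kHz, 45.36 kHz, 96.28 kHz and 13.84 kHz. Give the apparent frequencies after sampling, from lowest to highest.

3.64 kHz, 7.44 kHz, 13.6 kHz, 13.84 kHz, 14.48 kHz

fs/2 = 15.44 kHz.
100.08 kHz mod fs = 7.44 kHz.
7.44 kHz ≤ fs/2 = 15.44 kHz, appears at 7.44 kHz.
75.36 kHz mod fs = 13.6 kHz.
13.6 kHz ≤ fs/2 = 15.44 kHz, appears at 13.6 kHz.
45.36 kHz mod fs = 14.48 kHz.
14.48 kHz ≤ fs/2 = 15.44 kHz, appears at 14.48 kHz.
96.28 kHz mod fs = 3.64 kHz.
3.64 kHz ≤ fs/2 = 15.44 kHz, appears at 3.64 kHz.
13.84 kHz ≤ fs/2 = 15.44 kHz, passes unchanged.
Distinct values: {3.64 kHz, 7.44 kHz, 13.6 kHz, 13.84 kHz, 14.48 kHz}.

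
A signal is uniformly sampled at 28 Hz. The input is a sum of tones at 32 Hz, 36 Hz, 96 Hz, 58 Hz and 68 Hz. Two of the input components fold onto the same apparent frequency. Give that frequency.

12 Hz

fs/2 = 14 Hz.
32 Hz mod fs = 4 Hz.
4 Hz ≤ fs/2 = 14 Hz, appears at 4 Hz.
36 Hz mod fs = 8 Hz.
8 Hz ≤ fs/2 = 14 Hz, appears at 8 Hz.
96 Hz mod fs = 12 Hz.
12 Hz ≤ fs/2 = 14 Hz, appears at 12 Hz.
58 Hz mod fs = 2 Hz.
2 Hz ≤ fs/2 = 14 Hz, appears at 2 Hz.
68 Hz mod fs = 12 Hz.
12 Hz ≤ fs/2 = 14 Hz, appears at 12 Hz.
68 Hz and 96 Hz both map to 12 Hz.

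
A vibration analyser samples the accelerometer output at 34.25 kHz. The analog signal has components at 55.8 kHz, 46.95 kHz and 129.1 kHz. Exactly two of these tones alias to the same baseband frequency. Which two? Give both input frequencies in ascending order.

fs/2 = 17.125 kHz.
55.8 kHz mod fs = 21.55 kHz.
21.55 kHz > fs/2 = 17.125 kHz, folds to fs − 21.55 kHz = 12.7 kHz.
46.95 kHz mod fs = 12.7 kHz.
12.7 kHz ≤ fs/2 = 17.125 kHz, appears at 12.7 kHz.
129.1 kHz mod fs = 26.35 kHz.
26.35 kHz > fs/2 = 17.125 kHz, folds to fs − 26.35 kHz = 7.9 kHz.
46.95 kHz and 55.8 kHz both map to 12.7 kHz.

46.95 kHz, 55.8 kHz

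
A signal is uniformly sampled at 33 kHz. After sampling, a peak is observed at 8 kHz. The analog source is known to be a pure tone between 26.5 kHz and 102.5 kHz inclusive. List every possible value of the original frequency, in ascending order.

Frequencies that alias to 8 kHz are k·fs ± 8 kHz for integer k ≥ 0.
k=0: 8 kHz.
k=1: 25 kHz, 41 kHz.
k=2: 58 kHz, 74 kHz.
k=3: 91 kHz, 107 kHz.
k=4: 124 kHz, 140 kHz.
Within [26.5 kHz, 102.5 kHz]: 41 kHz, 58 kHz, 74 kHz, 91 kHz.

41 kHz, 58 kHz, 74 kHz, 91 kHz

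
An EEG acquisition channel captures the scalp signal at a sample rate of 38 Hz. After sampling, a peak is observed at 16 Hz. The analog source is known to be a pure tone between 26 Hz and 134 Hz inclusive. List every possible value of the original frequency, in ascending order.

54 Hz, 60 Hz, 92 Hz, 98 Hz, 130 Hz

Frequencies that alias to 16 Hz are k·fs ± 16 Hz for integer k ≥ 0.
k=0: 16 Hz.
k=1: 22 Hz, 54 Hz.
k=2: 60 Hz, 92 Hz.
k=3: 98 Hz, 130 Hz.
k=4: 136 Hz, 168 Hz.
Within [26 Hz, 134 Hz]: 54 Hz, 60 Hz, 92 Hz, 98 Hz, 130 Hz.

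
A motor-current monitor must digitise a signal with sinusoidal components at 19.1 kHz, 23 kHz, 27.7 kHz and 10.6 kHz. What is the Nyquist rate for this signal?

55.4 kHz

Highest-frequency component: 27.7 kHz.
Nyquist rate = 2 × 27.7 kHz = 55.4 kHz.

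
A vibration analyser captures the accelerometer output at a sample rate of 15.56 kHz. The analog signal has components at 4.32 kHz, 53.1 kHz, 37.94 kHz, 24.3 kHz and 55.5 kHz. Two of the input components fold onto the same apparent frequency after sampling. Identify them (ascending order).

24.3 kHz, 37.94 kHz

fs/2 = 7.78 kHz.
4.32 kHz ≤ fs/2 = 7.78 kHz, passes unchanged.
53.1 kHz mod fs = 6.42 kHz.
6.42 kHz ≤ fs/2 = 7.78 kHz, appears at 6.42 kHz.
37.94 kHz mod fs = 6.82 kHz.
6.82 kHz ≤ fs/2 = 7.78 kHz, appears at 6.82 kHz.
24.3 kHz mod fs = 8.74 kHz.
8.74 kHz > fs/2 = 7.78 kHz, folds to fs − 8.74 kHz = 6.82 kHz.
55.5 kHz mod fs = 8.82 kHz.
8.82 kHz > fs/2 = 7.78 kHz, folds to fs − 8.82 kHz = 6.74 kHz.
24.3 kHz and 37.94 kHz both map to 6.82 kHz.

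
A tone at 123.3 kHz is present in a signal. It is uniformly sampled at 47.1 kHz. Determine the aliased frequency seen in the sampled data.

18 kHz

123.3 kHz mod fs = 29.1 kHz.
29.1 kHz > fs/2 = 23.55 kHz, folds to fs − 29.1 kHz = 18 kHz.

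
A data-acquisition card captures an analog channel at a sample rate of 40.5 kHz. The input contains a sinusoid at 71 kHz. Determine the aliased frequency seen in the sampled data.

10 kHz

71 kHz mod fs = 30.5 kHz.
30.5 kHz > fs/2 = 20.25 kHz, folds to fs − 30.5 kHz = 10 kHz.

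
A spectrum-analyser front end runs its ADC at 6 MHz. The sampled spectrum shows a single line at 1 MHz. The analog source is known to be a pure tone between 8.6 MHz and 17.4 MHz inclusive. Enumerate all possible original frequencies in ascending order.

Frequencies that alias to 1 MHz are k·fs ± 1 MHz for integer k ≥ 0.
k=0: 1 MHz.
k=1: 5 MHz, 7 MHz.
k=2: 11 MHz, 13 MHz.
k=3: 17 MHz, 19 MHz.
k=4: 23 MHz, 25 MHz.
Within [8.6 MHz, 17.4 MHz]: 11 MHz, 13 MHz, 17 MHz.

11 MHz, 13 MHz, 17 MHz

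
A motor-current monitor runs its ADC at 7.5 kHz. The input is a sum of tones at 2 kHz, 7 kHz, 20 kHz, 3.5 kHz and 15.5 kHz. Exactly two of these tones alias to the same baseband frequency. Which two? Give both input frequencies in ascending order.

fs/2 = 3.75 kHz.
2 kHz ≤ fs/2 = 3.75 kHz, passes unchanged.
7 kHz > fs/2 = 3.75 kHz, folds to fs − 7 kHz = 0.5 kHz.
20 kHz mod fs = 5 kHz.
5 kHz > fs/2 = 3.75 kHz, folds to fs − 5 kHz = 2.5 kHz.
3.5 kHz ≤ fs/2 = 3.75 kHz, passes unchanged.
15.5 kHz mod fs = 0.5 kHz.
0.5 kHz ≤ fs/2 = 3.75 kHz, appears at 0.5 kHz.
7 kHz and 15.5 kHz both map to 0.5 kHz.

7 kHz, 15.5 kHz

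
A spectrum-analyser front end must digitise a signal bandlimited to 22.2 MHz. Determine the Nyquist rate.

Nyquist rate = 2 × 22.2 MHz = 44.4 MHz.

44.4 MHz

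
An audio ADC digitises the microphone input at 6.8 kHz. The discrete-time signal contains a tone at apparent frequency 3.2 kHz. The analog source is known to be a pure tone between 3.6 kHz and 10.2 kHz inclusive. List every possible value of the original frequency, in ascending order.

3.6 kHz, 10 kHz

Frequencies that alias to 3.2 kHz are k·fs ± 3.2 kHz for integer k ≥ 0.
k=0: 3.2 kHz.
k=1: 3.6 kHz, 10 kHz.
k=2: 10.4 kHz, 16.8 kHz.
Within [3.6 kHz, 10.2 kHz]: 3.6 kHz, 10 kHz.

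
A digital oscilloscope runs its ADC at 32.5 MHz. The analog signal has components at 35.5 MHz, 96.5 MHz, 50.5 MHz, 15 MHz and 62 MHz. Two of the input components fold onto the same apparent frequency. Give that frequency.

3 MHz

fs/2 = 16.25 MHz.
35.5 MHz mod fs = 3 MHz.
3 MHz ≤ fs/2 = 16.25 MHz, appears at 3 MHz.
96.5 MHz mod fs = 31.5 MHz.
31.5 MHz > fs/2 = 16.25 MHz, folds to fs − 31.5 MHz = 1 MHz.
50.5 MHz mod fs = 18 MHz.
18 MHz > fs/2 = 16.25 MHz, folds to fs − 18 MHz = 14.5 MHz.
15 MHz ≤ fs/2 = 16.25 MHz, passes unchanged.
62 MHz mod fs = 29.5 MHz.
29.5 MHz > fs/2 = 16.25 MHz, folds to fs − 29.5 MHz = 3 MHz.
35.5 MHz and 62 MHz both map to 3 MHz.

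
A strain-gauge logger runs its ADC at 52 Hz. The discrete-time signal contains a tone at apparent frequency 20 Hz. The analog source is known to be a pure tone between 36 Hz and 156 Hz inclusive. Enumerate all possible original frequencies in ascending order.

72 Hz, 84 Hz, 124 Hz, 136 Hz

Frequencies that alias to 20 Hz are k·fs ± 20 Hz for integer k ≥ 0.
k=0: 20 Hz.
k=1: 32 Hz, 72 Hz.
k=2: 84 Hz, 124 Hz.
k=3: 136 Hz, 176 Hz.
k=4: 188 Hz, 228 Hz.
Within [36 Hz, 156 Hz]: 72 Hz, 84 Hz, 124 Hz, 136 Hz.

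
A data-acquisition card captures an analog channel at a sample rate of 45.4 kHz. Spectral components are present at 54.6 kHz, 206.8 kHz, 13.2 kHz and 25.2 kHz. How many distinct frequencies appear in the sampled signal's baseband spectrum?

fs/2 = 22.7 kHz.
54.6 kHz mod fs = 9.2 kHz.
9.2 kHz ≤ fs/2 = 22.7 kHz, appears at 9.2 kHz.
206.8 kHz mod fs = 25.2 kHz.
25.2 kHz > fs/2 = 22.7 kHz, folds to fs − 25.2 kHz = 20.2 kHz.
13.2 kHz ≤ fs/2 = 22.7 kHz, passes unchanged.
25.2 kHz > fs/2 = 22.7 kHz, folds to fs − 25.2 kHz = 20.2 kHz.
Distinct values: {9.2 kHz, 13.2 kHz, 20.2 kHz} → 3.

3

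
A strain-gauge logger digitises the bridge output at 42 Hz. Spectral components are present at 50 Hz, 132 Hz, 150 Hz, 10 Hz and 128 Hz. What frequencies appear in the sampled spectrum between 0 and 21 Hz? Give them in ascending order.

fs/2 = 21 Hz.
50 Hz mod fs = 8 Hz.
8 Hz ≤ fs/2 = 21 Hz, appears at 8 Hz.
132 Hz mod fs = 6 Hz.
6 Hz ≤ fs/2 = 21 Hz, appears at 6 Hz.
150 Hz mod fs = 24 Hz.
24 Hz > fs/2 = 21 Hz, folds to fs − 24 Hz = 18 Hz.
10 Hz ≤ fs/2 = 21 Hz, passes unchanged.
128 Hz mod fs = 2 Hz.
2 Hz ≤ fs/2 = 21 Hz, appears at 2 Hz.
Distinct values: {2 Hz, 6 Hz, 8 Hz, 10 Hz, 18 Hz}.

2 Hz, 6 Hz, 8 Hz, 10 Hz, 18 Hz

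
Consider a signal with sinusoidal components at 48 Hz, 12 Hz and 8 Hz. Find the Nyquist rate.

Highest-frequency component: 48 Hz.
Nyquist rate = 2 × 48 Hz = 96 Hz.

96 Hz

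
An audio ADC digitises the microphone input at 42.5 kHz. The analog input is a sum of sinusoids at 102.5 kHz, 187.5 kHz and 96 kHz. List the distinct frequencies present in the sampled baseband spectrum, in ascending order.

fs/2 = 21.25 kHz.
102.5 kHz mod fs = 17.5 kHz.
17.5 kHz ≤ fs/2 = 21.25 kHz, appears at 17.5 kHz.
187.5 kHz mod fs = 17.5 kHz.
17.5 kHz ≤ fs/2 = 21.25 kHz, appears at 17.5 kHz.
96 kHz mod fs = 11 kHz.
11 kHz ≤ fs/2 = 21.25 kHz, appears at 11 kHz.
Distinct values: {11 kHz, 17.5 kHz}.

11 kHz, 17.5 kHz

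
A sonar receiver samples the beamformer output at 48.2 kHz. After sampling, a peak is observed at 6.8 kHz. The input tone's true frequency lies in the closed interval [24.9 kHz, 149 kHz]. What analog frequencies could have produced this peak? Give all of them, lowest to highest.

41.4 kHz, 55 kHz, 89.6 kHz, 103.2 kHz, 137.8 kHz

Frequencies that alias to 6.8 kHz are k·fs ± 6.8 kHz for integer k ≥ 0.
k=0: 6.8 kHz.
k=1: 41.4 kHz, 55 kHz.
k=2: 89.6 kHz, 103.2 kHz.
k=3: 137.8 kHz, 151.4 kHz.
k=4: 186 kHz, 199.6 kHz.
Within [24.9 kHz, 149 kHz]: 41.4 kHz, 55 kHz, 89.6 kHz, 103.2 kHz, 137.8 kHz.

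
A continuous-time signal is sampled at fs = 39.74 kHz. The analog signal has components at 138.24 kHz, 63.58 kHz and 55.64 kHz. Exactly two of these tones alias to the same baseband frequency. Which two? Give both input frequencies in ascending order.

fs/2 = 19.87 kHz.
138.24 kHz mod fs = 19.02 kHz.
19.02 kHz ≤ fs/2 = 19.87 kHz, appears at 19.02 kHz.
63.58 kHz mod fs = 23.84 kHz.
23.84 kHz > fs/2 = 19.87 kHz, folds to fs − 23.84 kHz = 15.9 kHz.
55.64 kHz mod fs = 15.9 kHz.
15.9 kHz ≤ fs/2 = 19.87 kHz, appears at 15.9 kHz.
55.64 kHz and 63.58 kHz both map to 15.9 kHz.

55.64 kHz, 63.58 kHz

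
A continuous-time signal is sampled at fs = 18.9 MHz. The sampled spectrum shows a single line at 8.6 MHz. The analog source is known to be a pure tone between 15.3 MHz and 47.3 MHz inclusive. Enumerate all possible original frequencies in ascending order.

27.5 MHz, 29.2 MHz, 46.4 MHz

Frequencies that alias to 8.6 MHz are k·fs ± 8.6 MHz for integer k ≥ 0.
k=0: 8.6 MHz.
k=1: 10.3 MHz, 27.5 MHz.
k=2: 29.2 MHz, 46.4 MHz.
k=3: 48.1 MHz, 65.3 MHz.
Within [15.3 MHz, 47.3 MHz]: 27.5 MHz, 29.2 MHz, 46.4 MHz.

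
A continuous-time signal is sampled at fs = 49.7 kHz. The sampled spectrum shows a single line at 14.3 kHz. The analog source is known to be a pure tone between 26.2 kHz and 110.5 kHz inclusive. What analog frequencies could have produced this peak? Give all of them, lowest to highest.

35.4 kHz, 64 kHz, 85.1 kHz

Frequencies that alias to 14.3 kHz are k·fs ± 14.3 kHz for integer k ≥ 0.
k=0: 14.3 kHz.
k=1: 35.4 kHz, 64 kHz.
k=2: 85.1 kHz, 113.7 kHz.
k=3: 134.8 kHz, 163.4 kHz.
Within [26.2 kHz, 110.5 kHz]: 35.4 kHz, 64 kHz, 85.1 kHz.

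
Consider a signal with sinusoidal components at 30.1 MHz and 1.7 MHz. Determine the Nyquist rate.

60.2 MHz

Highest-frequency component: 30.1 MHz.
Nyquist rate = 2 × 30.1 MHz = 60.2 MHz.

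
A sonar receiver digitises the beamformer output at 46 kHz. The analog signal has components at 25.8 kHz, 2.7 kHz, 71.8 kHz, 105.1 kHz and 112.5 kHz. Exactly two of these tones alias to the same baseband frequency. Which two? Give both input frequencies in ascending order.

fs/2 = 23 kHz.
25.8 kHz > fs/2 = 23 kHz, folds to fs − 25.8 kHz = 20.2 kHz.
2.7 kHz ≤ fs/2 = 23 kHz, passes unchanged.
71.8 kHz mod fs = 25.8 kHz.
25.8 kHz > fs/2 = 23 kHz, folds to fs − 25.8 kHz = 20.2 kHz.
105.1 kHz mod fs = 13.1 kHz.
13.1 kHz ≤ fs/2 = 23 kHz, appears at 13.1 kHz.
112.5 kHz mod fs = 20.5 kHz.
20.5 kHz ≤ fs/2 = 23 kHz, appears at 20.5 kHz.
25.8 kHz and 71.8 kHz both map to 20.2 kHz.

25.8 kHz, 71.8 kHz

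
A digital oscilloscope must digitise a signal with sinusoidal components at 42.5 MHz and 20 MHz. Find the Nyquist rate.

85 MHz

Highest-frequency component: 42.5 MHz.
Nyquist rate = 2 × 42.5 MHz = 85 MHz.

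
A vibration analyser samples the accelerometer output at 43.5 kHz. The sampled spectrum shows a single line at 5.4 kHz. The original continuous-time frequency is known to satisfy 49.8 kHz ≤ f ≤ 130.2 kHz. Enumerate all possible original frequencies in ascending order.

81.6 kHz, 92.4 kHz, 125.1 kHz

Frequencies that alias to 5.4 kHz are k·fs ± 5.4 kHz for integer k ≥ 0.
k=0: 5.4 kHz.
k=1: 38.1 kHz, 48.9 kHz.
k=2: 81.6 kHz, 92.4 kHz.
k=3: 125.1 kHz, 135.9 kHz.
k=4: 168.6 kHz, 179.4 kHz.
Within [49.8 kHz, 130.2 kHz]: 81.6 kHz, 92.4 kHz, 125.1 kHz.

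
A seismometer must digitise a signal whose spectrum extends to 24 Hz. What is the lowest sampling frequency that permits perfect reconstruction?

48 Hz

Nyquist rate = 2 × 24 Hz = 48 Hz.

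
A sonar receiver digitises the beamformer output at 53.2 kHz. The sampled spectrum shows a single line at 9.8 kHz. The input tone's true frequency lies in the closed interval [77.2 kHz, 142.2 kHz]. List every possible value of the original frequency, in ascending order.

96.6 kHz, 116.2 kHz

Frequencies that alias to 9.8 kHz are k·fs ± 9.8 kHz for integer k ≥ 0.
k=0: 9.8 kHz.
k=1: 43.4 kHz, 63 kHz.
k=2: 96.6 kHz, 116.2 kHz.
k=3: 149.8 kHz, 169.4 kHz.
Within [77.2 kHz, 142.2 kHz]: 96.6 kHz, 116.2 kHz.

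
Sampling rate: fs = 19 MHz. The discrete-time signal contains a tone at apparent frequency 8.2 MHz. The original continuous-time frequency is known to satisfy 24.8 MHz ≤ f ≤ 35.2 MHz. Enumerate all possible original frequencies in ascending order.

27.2 MHz, 29.8 MHz

Frequencies that alias to 8.2 MHz are k·fs ± 8.2 MHz for integer k ≥ 0.
k=0: 8.2 MHz.
k=1: 10.8 MHz, 27.2 MHz.
k=2: 29.8 MHz, 46.2 MHz.
k=3: 48.8 MHz, 65.2 MHz.
Within [24.8 MHz, 35.2 MHz]: 27.2 MHz, 29.8 MHz.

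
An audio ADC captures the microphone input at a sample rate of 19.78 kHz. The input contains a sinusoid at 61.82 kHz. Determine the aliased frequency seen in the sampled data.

61.82 kHz mod fs = 2.48 kHz.
2.48 kHz ≤ fs/2 = 9.89 kHz, appears at 2.48 kHz.

2.48 kHz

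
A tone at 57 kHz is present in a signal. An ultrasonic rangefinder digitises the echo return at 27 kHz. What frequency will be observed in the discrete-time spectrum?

3 kHz

57 kHz mod fs = 3 kHz.
3 kHz ≤ fs/2 = 13.5 kHz, appears at 3 kHz.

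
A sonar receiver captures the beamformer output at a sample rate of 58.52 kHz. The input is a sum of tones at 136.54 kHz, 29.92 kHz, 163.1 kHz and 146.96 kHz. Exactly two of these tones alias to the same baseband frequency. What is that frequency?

28.6 kHz

fs/2 = 29.26 kHz.
136.54 kHz mod fs = 19.5 kHz.
19.5 kHz ≤ fs/2 = 29.26 kHz, appears at 19.5 kHz.
29.92 kHz > fs/2 = 29.26 kHz, folds to fs − 29.92 kHz = 28.6 kHz.
163.1 kHz mod fs = 46.06 kHz.
46.06 kHz > fs/2 = 29.26 kHz, folds to fs − 46.06 kHz = 12.46 kHz.
146.96 kHz mod fs = 29.92 kHz.
29.92 kHz > fs/2 = 29.26 kHz, folds to fs − 29.92 kHz = 28.6 kHz.
29.92 kHz and 146.96 kHz both map to 28.6 kHz.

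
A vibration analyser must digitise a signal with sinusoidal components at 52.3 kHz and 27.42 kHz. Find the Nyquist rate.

Highest-frequency component: 52.3 kHz.
Nyquist rate = 2 × 52.3 kHz = 104.6 kHz.

104.6 kHz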